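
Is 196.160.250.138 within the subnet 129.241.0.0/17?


Subnet network: 129.241.0.0
Test IP AND mask: 196.160.128.0
No, 196.160.250.138 is not in 129.241.0.0/17


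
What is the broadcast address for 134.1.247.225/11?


Network: 134.0.0.0/11
Host bits = 21
Set all host bits to 1:
Broadcast: 134.31.255.255


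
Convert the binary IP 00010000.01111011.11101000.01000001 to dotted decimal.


00010000 = 16
01111011 = 123
11101000 = 232
01000001 = 65
IP: 16.123.232.65


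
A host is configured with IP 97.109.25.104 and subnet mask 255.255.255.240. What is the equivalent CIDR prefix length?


Binary: 11111111.11111111.11111111.11110000
Count leading 1s
Prefix: /28


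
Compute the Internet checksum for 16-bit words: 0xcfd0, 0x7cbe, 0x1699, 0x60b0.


Sum all words (with carry folding):
+ 0xcfd0 = 0xcfd0
+ 0x7cbe = 0x4c8f
+ 0x1699 = 0x6328
+ 0x60b0 = 0xc3d8
One's complement: ~0xc3d8
Checksum = 0x3c27


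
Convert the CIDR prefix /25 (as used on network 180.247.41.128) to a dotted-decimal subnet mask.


/25 means 25 network bits, 7 host bits
Binary: 11111111111111111111111110000000
Mask: 255.255.255.128


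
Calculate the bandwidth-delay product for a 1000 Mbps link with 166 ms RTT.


BDP = bandwidth * RTT
= 1000 Mbps * 166 ms
= 1000 * 1e6 * 166 / 1000 bits
= 166000000 bits
= 20750000 bytes
= 20263.6719 KB
BDP = 166000000 bits (20750000 bytes)


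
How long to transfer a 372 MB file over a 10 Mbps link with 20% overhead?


Effective throughput = 10 * (1 - 20/100) = 8 Mbps
File size in Mb = 372 * 8 = 2976 Mb
Time = 2976 / 8
Time = 372 seconds


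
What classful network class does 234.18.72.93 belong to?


First octet: 234
Binary: 11101010
1110xxxx -> Class D (224-239)
Class D (multicast), default mask N/A


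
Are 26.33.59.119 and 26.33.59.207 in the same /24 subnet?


Mask: 255.255.255.0
26.33.59.119 AND mask = 26.33.59.0
26.33.59.207 AND mask = 26.33.59.0
Yes, same subnet (26.33.59.0)


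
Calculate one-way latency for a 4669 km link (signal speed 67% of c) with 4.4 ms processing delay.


Speed = 0.67 * 3e5 km/s = 201000 km/s
Propagation delay = 4669 / 201000 = 0.0232 s = 23.2289 ms
Processing delay = 4.4 ms
Total one-way latency = 27.6289 ms


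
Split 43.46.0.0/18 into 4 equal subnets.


New prefix = 18 + 2 = 20
Each subnet has 4096 addresses
  43.46.0.0/20
  43.46.16.0/20
  43.46.32.0/20
  43.46.48.0/20
Subnets: 43.46.0.0/20, 43.46.16.0/20, 43.46.32.0/20, 43.46.48.0/20


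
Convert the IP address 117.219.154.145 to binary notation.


117 = 01110101
219 = 11011011
154 = 10011010
145 = 10010001
Binary: 01110101.11011011.10011010.10010001


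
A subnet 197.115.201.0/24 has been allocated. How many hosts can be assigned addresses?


Host bits = 32 - 24 = 8
Total addresses = 2^8 = 256
Usable = total - 2 (network and broadcast)
Usable hosts: 254


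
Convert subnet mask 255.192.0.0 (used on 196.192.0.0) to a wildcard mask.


Subnet mask: 255.192.0.0
Wildcard = 255.255.255.255 - subnet mask
255 - 255 = 0
255 - 192 = 63
255 - 0 = 255
255 - 0 = 255
Wildcard: 0.63.255.255


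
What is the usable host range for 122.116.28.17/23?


Network: 122.116.28.0
Broadcast: 122.116.29.255
First usable = network + 1
Last usable = broadcast - 1
Range: 122.116.28.1 to 122.116.29.254


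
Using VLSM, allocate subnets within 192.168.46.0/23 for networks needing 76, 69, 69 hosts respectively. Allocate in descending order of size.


76 hosts -> /25 (126 usable): 192.168.46.0/25
69 hosts -> /25 (126 usable): 192.168.46.128/25
69 hosts -> /25 (126 usable): 192.168.47.0/25
Allocation: 192.168.46.0/25 (76 hosts, 126 usable); 192.168.46.128/25 (69 hosts, 126 usable); 192.168.47.0/25 (69 hosts, 126 usable)


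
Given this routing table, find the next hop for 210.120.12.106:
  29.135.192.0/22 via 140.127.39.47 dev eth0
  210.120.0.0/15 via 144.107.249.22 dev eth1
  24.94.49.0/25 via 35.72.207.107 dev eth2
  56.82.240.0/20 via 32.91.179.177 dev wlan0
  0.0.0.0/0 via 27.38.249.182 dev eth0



Longest prefix match for 210.120.12.106:
  /22 29.135.192.0: no
  /15 210.120.0.0: MATCH
  /25 24.94.49.0: no
  /20 56.82.240.0: no
  /0 0.0.0.0: MATCH
Selected: next-hop 144.107.249.22 via eth1 (matched /15)


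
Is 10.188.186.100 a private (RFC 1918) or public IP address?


RFC 1918 private ranges:
  10.0.0.0/8 (10.0.0.0 - 10.255.255.255)
  172.16.0.0/12 (172.16.0.0 - 172.31.255.255)
  192.168.0.0/16 (192.168.0.0 - 192.168.255.255)
Private (in 10.0.0.0/8)


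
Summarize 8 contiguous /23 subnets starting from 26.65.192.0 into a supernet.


Original prefix: /23
Number of subnets: 8 = 2^3
New prefix = 23 - 3 = 20
Supernet: 26.65.192.0/20


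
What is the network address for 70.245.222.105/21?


IP:   01000110.11110101.11011110.01101001
Mask: 11111111.11111111.11111000.00000000
AND operation:
Net:  01000110.11110101.11011000.00000000
Network: 70.245.216.0/21


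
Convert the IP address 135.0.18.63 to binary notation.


135 = 10000111
0 = 00000000
18 = 00010010
63 = 00111111
Binary: 10000111.00000000.00010010.00111111


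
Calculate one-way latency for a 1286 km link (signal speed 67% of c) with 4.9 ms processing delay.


Speed = 0.67 * 3e5 km/s = 201000 km/s
Propagation delay = 1286 / 201000 = 0.0064 s = 6.398 ms
Processing delay = 4.9 ms
Total one-way latency = 11.298 ms


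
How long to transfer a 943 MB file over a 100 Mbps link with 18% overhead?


Effective throughput = 100 * (1 - 18/100) = 82 Mbps
File size in Mb = 943 * 8 = 7544 Mb
Time = 7544 / 82
Time = 92 seconds


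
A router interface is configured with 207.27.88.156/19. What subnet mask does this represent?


/19 means 19 network bits, 13 host bits
Binary: 11111111111111111110000000000000
Mask: 255.255.224.0


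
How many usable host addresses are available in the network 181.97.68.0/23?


Host bits = 32 - 23 = 9
Total addresses = 2^9 = 512
Usable = total - 2 (network and broadcast)
Usable hosts: 510


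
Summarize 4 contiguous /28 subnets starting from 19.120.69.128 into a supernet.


Original prefix: /28
Number of subnets: 4 = 2^2
New prefix = 28 - 2 = 26
Supernet: 19.120.69.128/26


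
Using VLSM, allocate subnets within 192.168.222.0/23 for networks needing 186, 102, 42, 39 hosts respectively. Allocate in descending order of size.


186 hosts -> /24 (254 usable): 192.168.222.0/24
102 hosts -> /25 (126 usable): 192.168.223.0/25
42 hosts -> /26 (62 usable): 192.168.223.128/26
39 hosts -> /26 (62 usable): 192.168.223.192/26
Allocation: 192.168.222.0/24 (186 hosts, 254 usable); 192.168.223.0/25 (102 hosts, 126 usable); 192.168.223.128/26 (42 hosts, 62 usable); 192.168.223.192/26 (39 hosts, 62 usable)


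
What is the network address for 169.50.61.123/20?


IP:   10101001.00110010.00111101.01111011
Mask: 11111111.11111111.11110000.00000000
AND operation:
Net:  10101001.00110010.00110000.00000000
Network: 169.50.48.0/20


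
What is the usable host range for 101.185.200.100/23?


Network: 101.185.200.0
Broadcast: 101.185.201.255
First usable = network + 1
Last usable = broadcast - 1
Range: 101.185.200.1 to 101.185.201.254


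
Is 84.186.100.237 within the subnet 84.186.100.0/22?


Subnet network: 84.186.100.0
Test IP AND mask: 84.186.100.0
Yes, 84.186.100.237 is in 84.186.100.0/22


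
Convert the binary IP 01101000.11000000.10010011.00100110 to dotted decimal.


01101000 = 104
11000000 = 192
10010011 = 147
00100110 = 38
IP: 104.192.147.38


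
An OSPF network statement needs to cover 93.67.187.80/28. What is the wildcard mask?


Subnet mask: 255.255.255.240
Wildcard = 255.255.255.255 - subnet mask
255 - 255 = 0
255 - 255 = 0
255 - 255 = 0
255 - 240 = 15
Wildcard: 0.0.0.15


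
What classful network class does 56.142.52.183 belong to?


First octet: 56
Binary: 00111000
0xxxxxxx -> Class A (1-126)
Class A, default mask 255.0.0.0 (/8)


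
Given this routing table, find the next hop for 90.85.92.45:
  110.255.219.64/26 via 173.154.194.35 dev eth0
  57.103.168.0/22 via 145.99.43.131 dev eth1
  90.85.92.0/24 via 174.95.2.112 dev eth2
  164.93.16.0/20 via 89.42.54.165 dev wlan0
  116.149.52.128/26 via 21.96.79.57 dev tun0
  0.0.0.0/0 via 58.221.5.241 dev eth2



Longest prefix match for 90.85.92.45:
  /26 110.255.219.64: no
  /22 57.103.168.0: no
  /24 90.85.92.0: MATCH
  /20 164.93.16.0: no
  /26 116.149.52.128: no
  /0 0.0.0.0: MATCH
Selected: next-hop 174.95.2.112 via eth2 (matched /24)


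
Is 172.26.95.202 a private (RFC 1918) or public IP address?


RFC 1918 private ranges:
  10.0.0.0/8 (10.0.0.0 - 10.255.255.255)
  172.16.0.0/12 (172.16.0.0 - 172.31.255.255)
  192.168.0.0/16 (192.168.0.0 - 192.168.255.255)
Private (in 172.16.0.0/12)


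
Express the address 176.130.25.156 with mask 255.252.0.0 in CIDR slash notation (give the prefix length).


Binary: 11111111.11111100.00000000.00000000
Count leading 1s
Prefix: /14


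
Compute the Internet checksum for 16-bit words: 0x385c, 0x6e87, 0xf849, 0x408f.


Sum all words (with carry folding):
+ 0x385c = 0x385c
+ 0x6e87 = 0xa6e3
+ 0xf849 = 0x9f2d
+ 0x408f = 0xdfbc
One's complement: ~0xdfbc
Checksum = 0x2043


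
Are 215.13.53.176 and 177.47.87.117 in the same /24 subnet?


Mask: 255.255.255.0
215.13.53.176 AND mask = 215.13.53.0
177.47.87.117 AND mask = 177.47.87.0
No, different subnets (215.13.53.0 vs 177.47.87.0)


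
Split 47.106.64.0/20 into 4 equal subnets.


New prefix = 20 + 2 = 22
Each subnet has 1024 addresses
  47.106.64.0/22
  47.106.68.0/22
  47.106.72.0/22
  47.106.76.0/22
Subnets: 47.106.64.0/22, 47.106.68.0/22, 47.106.72.0/22, 47.106.76.0/22


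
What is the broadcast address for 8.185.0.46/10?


Network: 8.128.0.0/10
Host bits = 22
Set all host bits to 1:
Broadcast: 8.191.255.255


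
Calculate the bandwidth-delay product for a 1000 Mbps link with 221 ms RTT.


BDP = bandwidth * RTT
= 1000 Mbps * 221 ms
= 1000 * 1e6 * 221 / 1000 bits
= 221000000 bits
= 27625000 bytes
= 26977.5391 KB
BDP = 221000000 bits (27625000 bytes)


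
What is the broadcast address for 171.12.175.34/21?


Network: 171.12.168.0/21
Host bits = 11
Set all host bits to 1:
Broadcast: 171.12.175.255


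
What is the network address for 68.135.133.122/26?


IP:   01000100.10000111.10000101.01111010
Mask: 11111111.11111111.11111111.11000000
AND operation:
Net:  01000100.10000111.10000101.01000000
Network: 68.135.133.64/26


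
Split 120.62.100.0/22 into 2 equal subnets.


New prefix = 22 + 1 = 23
Each subnet has 512 addresses
  120.62.100.0/23
  120.62.102.0/23
Subnets: 120.62.100.0/23, 120.62.102.0/23


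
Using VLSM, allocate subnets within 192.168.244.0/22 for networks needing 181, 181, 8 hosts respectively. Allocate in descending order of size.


181 hosts -> /24 (254 usable): 192.168.244.0/24
181 hosts -> /24 (254 usable): 192.168.245.0/24
8 hosts -> /28 (14 usable): 192.168.246.0/28
Allocation: 192.168.244.0/24 (181 hosts, 254 usable); 192.168.245.0/24 (181 hosts, 254 usable); 192.168.246.0/28 (8 hosts, 14 usable)


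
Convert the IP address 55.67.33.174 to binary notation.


55 = 00110111
67 = 01000011
33 = 00100001
174 = 10101110
Binary: 00110111.01000011.00100001.10101110


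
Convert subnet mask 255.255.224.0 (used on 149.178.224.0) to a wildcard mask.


Subnet mask: 255.255.224.0
Wildcard = 255.255.255.255 - subnet mask
255 - 255 = 0
255 - 255 = 0
255 - 224 = 31
255 - 0 = 255
Wildcard: 0.0.31.255


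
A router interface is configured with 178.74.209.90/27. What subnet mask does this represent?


/27 means 27 network bits, 5 host bits
Binary: 11111111111111111111111111100000
Mask: 255.255.255.224


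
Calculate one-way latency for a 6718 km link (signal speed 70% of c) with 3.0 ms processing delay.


Speed = 0.7 * 3e5 km/s = 210000 km/s
Propagation delay = 6718 / 210000 = 0.032 s = 31.9905 ms
Processing delay = 3.0 ms
Total one-way latency = 34.9905 ms


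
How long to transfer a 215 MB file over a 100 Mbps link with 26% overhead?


Effective throughput = 100 * (1 - 26/100) = 74 Mbps
File size in Mb = 215 * 8 = 1720 Mb
Time = 1720 / 74
Time = 23.2432 seconds


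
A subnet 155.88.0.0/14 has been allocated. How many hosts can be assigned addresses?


Host bits = 32 - 14 = 18
Total addresses = 2^18 = 262144
Usable = total - 2 (network and broadcast)
Usable hosts: 262142


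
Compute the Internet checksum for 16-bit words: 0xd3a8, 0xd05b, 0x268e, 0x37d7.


Sum all words (with carry folding):
+ 0xd3a8 = 0xd3a8
+ 0xd05b = 0xa404
+ 0x268e = 0xca92
+ 0x37d7 = 0x026a
One's complement: ~0x026a
Checksum = 0xfd95


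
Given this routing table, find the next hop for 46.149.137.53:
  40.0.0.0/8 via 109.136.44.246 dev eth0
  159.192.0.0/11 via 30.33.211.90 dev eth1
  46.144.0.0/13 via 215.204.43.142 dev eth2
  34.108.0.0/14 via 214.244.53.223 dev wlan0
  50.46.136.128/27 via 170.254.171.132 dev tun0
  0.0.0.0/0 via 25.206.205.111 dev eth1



Longest prefix match for 46.149.137.53:
  /8 40.0.0.0: no
  /11 159.192.0.0: no
  /13 46.144.0.0: MATCH
  /14 34.108.0.0: no
  /27 50.46.136.128: no
  /0 0.0.0.0: MATCH
Selected: next-hop 215.204.43.142 via eth2 (matched /13)


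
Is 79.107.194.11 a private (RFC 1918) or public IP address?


RFC 1918 private ranges:
  10.0.0.0/8 (10.0.0.0 - 10.255.255.255)
  172.16.0.0/12 (172.16.0.0 - 172.31.255.255)
  192.168.0.0/16 (192.168.0.0 - 192.168.255.255)
Public (not in any RFC 1918 range)


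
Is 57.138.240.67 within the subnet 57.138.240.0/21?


Subnet network: 57.138.240.0
Test IP AND mask: 57.138.240.0
Yes, 57.138.240.67 is in 57.138.240.0/21


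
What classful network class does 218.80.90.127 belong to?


First octet: 218
Binary: 11011010
110xxxxx -> Class C (192-223)
Class C, default mask 255.255.255.0 (/24)


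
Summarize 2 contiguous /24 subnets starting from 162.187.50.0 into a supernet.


Original prefix: /24
Number of subnets: 2 = 2^1
New prefix = 24 - 1 = 23
Supernet: 162.187.50.0/23


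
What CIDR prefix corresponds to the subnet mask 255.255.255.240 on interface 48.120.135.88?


Binary: 11111111.11111111.11111111.11110000
Count leading 1s
Prefix: /28


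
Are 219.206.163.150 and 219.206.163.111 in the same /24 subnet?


Mask: 255.255.255.0
219.206.163.150 AND mask = 219.206.163.0
219.206.163.111 AND mask = 219.206.163.0
Yes, same subnet (219.206.163.0)


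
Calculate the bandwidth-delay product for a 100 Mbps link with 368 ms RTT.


BDP = bandwidth * RTT
= 100 Mbps * 368 ms
= 100 * 1e6 * 368 / 1000 bits
= 36800000 bits
= 4600000 bytes
= 4492.1875 KB
BDP = 36800000 bits (4600000 bytes)


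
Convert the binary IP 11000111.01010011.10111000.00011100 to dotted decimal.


11000111 = 199
01010011 = 83
10111000 = 184
00011100 = 28
IP: 199.83.184.28


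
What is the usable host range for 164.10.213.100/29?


Network: 164.10.213.96
Broadcast: 164.10.213.103
First usable = network + 1
Last usable = broadcast - 1
Range: 164.10.213.97 to 164.10.213.102


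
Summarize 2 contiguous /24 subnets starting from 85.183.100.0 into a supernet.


Original prefix: /24
Number of subnets: 2 = 2^1
New prefix = 24 - 1 = 23
Supernet: 85.183.100.0/23


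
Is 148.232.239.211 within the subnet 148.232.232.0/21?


Subnet network: 148.232.232.0
Test IP AND mask: 148.232.232.0
Yes, 148.232.239.211 is in 148.232.232.0/21


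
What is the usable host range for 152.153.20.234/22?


Network: 152.153.20.0
Broadcast: 152.153.23.255
First usable = network + 1
Last usable = broadcast - 1
Range: 152.153.20.1 to 152.153.23.254


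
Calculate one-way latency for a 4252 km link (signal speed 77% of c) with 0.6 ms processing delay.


Speed = 0.77 * 3e5 km/s = 231000 km/s
Propagation delay = 4252 / 231000 = 0.0184 s = 18.4069 ms
Processing delay = 0.6 ms
Total one-way latency = 19.0069 ms


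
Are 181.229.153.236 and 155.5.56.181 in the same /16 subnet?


Mask: 255.255.0.0
181.229.153.236 AND mask = 181.229.0.0
155.5.56.181 AND mask = 155.5.0.0
No, different subnets (181.229.0.0 vs 155.5.0.0)


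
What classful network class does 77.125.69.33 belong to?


First octet: 77
Binary: 01001101
0xxxxxxx -> Class A (1-126)
Class A, default mask 255.0.0.0 (/8)


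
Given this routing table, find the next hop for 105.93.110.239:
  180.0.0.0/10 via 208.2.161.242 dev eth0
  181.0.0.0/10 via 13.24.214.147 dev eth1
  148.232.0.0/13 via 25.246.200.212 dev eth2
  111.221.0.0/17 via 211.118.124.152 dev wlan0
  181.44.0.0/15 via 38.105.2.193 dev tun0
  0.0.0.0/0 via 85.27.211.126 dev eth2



Longest prefix match for 105.93.110.239:
  /10 180.0.0.0: no
  /10 181.0.0.0: no
  /13 148.232.0.0: no
  /17 111.221.0.0: no
  /15 181.44.0.0: no
  /0 0.0.0.0: MATCH
Selected: next-hop 85.27.211.126 via eth2 (matched /0)


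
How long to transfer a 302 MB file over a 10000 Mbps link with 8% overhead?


Effective throughput = 10000 * (1 - 8/100) = 9200 Mbps
File size in Mb = 302 * 8 = 2416 Mb
Time = 2416 / 9200
Time = 0.2626 seconds


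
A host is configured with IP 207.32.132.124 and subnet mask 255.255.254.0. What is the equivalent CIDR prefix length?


Binary: 11111111.11111111.11111110.00000000
Count leading 1s
Prefix: /23


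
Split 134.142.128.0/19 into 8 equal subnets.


New prefix = 19 + 3 = 22
Each subnet has 1024 addresses
  134.142.128.0/22
  134.142.132.0/22
  134.142.136.0/22
  134.142.140.0/22
  134.142.144.0/22
  134.142.148.0/22
  134.142.152.0/22
  134.142.156.0/22
Subnets: 134.142.128.0/22, 134.142.132.0/22, 134.142.136.0/22, 134.142.140.0/22, 134.142.144.0/22, 134.142.148.0/22, 134.142.152.0/22, 134.142.156.0/22


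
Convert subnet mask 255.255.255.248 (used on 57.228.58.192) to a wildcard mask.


Subnet mask: 255.255.255.248
Wildcard = 255.255.255.255 - subnet mask
255 - 255 = 0
255 - 255 = 0
255 - 255 = 0
255 - 248 = 7
Wildcard: 0.0.0.7


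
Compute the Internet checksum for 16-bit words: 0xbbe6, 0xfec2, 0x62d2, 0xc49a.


Sum all words (with carry folding):
+ 0xbbe6 = 0xbbe6
+ 0xfec2 = 0xbaa9
+ 0x62d2 = 0x1d7c
+ 0xc49a = 0xe216
One's complement: ~0xe216
Checksum = 0x1de9


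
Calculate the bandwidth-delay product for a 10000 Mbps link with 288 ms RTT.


BDP = bandwidth * RTT
= 10000 Mbps * 288 ms
= 10000 * 1e6 * 288 / 1000 bits
= 2880000000 bits
= 360000000 bytes
= 351562.5 KB
BDP = 2880000000 bits (360000000 bytes)


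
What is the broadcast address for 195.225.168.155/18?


Network: 195.225.128.0/18
Host bits = 14
Set all host bits to 1:
Broadcast: 195.225.191.255


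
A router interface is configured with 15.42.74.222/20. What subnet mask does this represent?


/20 means 20 network bits, 12 host bits
Binary: 11111111111111111111000000000000
Mask: 255.255.240.0


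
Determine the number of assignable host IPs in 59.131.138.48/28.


Host bits = 32 - 28 = 4
Total addresses = 2^4 = 16
Usable = total - 2 (network and broadcast)
Usable hosts: 14


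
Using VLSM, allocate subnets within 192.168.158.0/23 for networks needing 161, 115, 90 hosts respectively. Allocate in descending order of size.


161 hosts -> /24 (254 usable): 192.168.158.0/24
115 hosts -> /25 (126 usable): 192.168.159.0/25
90 hosts -> /25 (126 usable): 192.168.159.128/25
Allocation: 192.168.158.0/24 (161 hosts, 254 usable); 192.168.159.0/25 (115 hosts, 126 usable); 192.168.159.128/25 (90 hosts, 126 usable)


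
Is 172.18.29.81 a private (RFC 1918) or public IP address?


RFC 1918 private ranges:
  10.0.0.0/8 (10.0.0.0 - 10.255.255.255)
  172.16.0.0/12 (172.16.0.0 - 172.31.255.255)
  192.168.0.0/16 (192.168.0.0 - 192.168.255.255)
Private (in 172.16.0.0/12)


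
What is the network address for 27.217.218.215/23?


IP:   00011011.11011001.11011010.11010111
Mask: 11111111.11111111.11111110.00000000
AND operation:
Net:  00011011.11011001.11011010.00000000
Network: 27.217.218.0/23


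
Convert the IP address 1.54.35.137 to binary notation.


1 = 00000001
54 = 00110110
35 = 00100011
137 = 10001001
Binary: 00000001.00110110.00100011.10001001


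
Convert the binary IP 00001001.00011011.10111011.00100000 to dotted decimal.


00001001 = 9
00011011 = 27
10111011 = 187
00100000 = 32
IP: 9.27.187.32


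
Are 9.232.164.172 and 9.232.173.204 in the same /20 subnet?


Mask: 255.255.240.0
9.232.164.172 AND mask = 9.232.160.0
9.232.173.204 AND mask = 9.232.160.0
Yes, same subnet (9.232.160.0)


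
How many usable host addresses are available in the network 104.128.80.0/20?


Host bits = 32 - 20 = 12
Total addresses = 2^12 = 4096
Usable = total - 2 (network and broadcast)
Usable hosts: 4094


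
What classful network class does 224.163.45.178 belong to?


First octet: 224
Binary: 11100000
1110xxxx -> Class D (224-239)
Class D (multicast), default mask N/A


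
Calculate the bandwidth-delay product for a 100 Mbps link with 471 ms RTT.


BDP = bandwidth * RTT
= 100 Mbps * 471 ms
= 100 * 1e6 * 471 / 1000 bits
= 47100000 bits
= 5887500 bytes
= 5749.5117 KB
BDP = 47100000 bits (5887500 bytes)


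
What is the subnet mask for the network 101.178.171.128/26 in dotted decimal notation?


/26 means 26 network bits, 6 host bits
Binary: 11111111111111111111111111000000
Mask: 255.255.255.192


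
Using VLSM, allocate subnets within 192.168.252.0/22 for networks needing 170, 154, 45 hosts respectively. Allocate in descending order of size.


170 hosts -> /24 (254 usable): 192.168.252.0/24
154 hosts -> /24 (254 usable): 192.168.253.0/24
45 hosts -> /26 (62 usable): 192.168.254.0/26
Allocation: 192.168.252.0/24 (170 hosts, 254 usable); 192.168.253.0/24 (154 hosts, 254 usable); 192.168.254.0/26 (45 hosts, 62 usable)


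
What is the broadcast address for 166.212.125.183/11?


Network: 166.192.0.0/11
Host bits = 21
Set all host bits to 1:
Broadcast: 166.223.255.255


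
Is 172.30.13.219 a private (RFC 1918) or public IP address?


RFC 1918 private ranges:
  10.0.0.0/8 (10.0.0.0 - 10.255.255.255)
  172.16.0.0/12 (172.16.0.0 - 172.31.255.255)
  192.168.0.0/16 (192.168.0.0 - 192.168.255.255)
Private (in 172.16.0.0/12)


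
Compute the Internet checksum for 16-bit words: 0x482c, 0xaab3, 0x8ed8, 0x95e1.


Sum all words (with carry folding):
+ 0x482c = 0x482c
+ 0xaab3 = 0xf2df
+ 0x8ed8 = 0x81b8
+ 0x95e1 = 0x179a
One's complement: ~0x179a
Checksum = 0xe865


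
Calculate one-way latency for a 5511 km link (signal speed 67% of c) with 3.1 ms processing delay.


Speed = 0.67 * 3e5 km/s = 201000 km/s
Propagation delay = 5511 / 201000 = 0.0274 s = 27.4179 ms
Processing delay = 3.1 ms
Total one-way latency = 30.5179 ms


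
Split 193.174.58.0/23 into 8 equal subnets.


New prefix = 23 + 3 = 26
Each subnet has 64 addresses
  193.174.58.0/26
  193.174.58.64/26
  193.174.58.128/26
  193.174.58.192/26
  193.174.59.0/26
  193.174.59.64/26
  193.174.59.128/26
  193.174.59.192/26
Subnets: 193.174.58.0/26, 193.174.58.64/26, 193.174.58.128/26, 193.174.58.192/26, 193.174.59.0/26, 193.174.59.64/26, 193.174.59.128/26, 193.174.59.192/26


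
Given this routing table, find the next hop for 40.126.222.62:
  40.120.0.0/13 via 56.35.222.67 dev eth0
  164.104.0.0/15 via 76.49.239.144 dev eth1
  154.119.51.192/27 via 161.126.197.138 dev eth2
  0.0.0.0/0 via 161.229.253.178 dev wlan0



Longest prefix match for 40.126.222.62:
  /13 40.120.0.0: MATCH
  /15 164.104.0.0: no
  /27 154.119.51.192: no
  /0 0.0.0.0: MATCH
Selected: next-hop 56.35.222.67 via eth0 (matched /13)


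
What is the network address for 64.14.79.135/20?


IP:   01000000.00001110.01001111.10000111
Mask: 11111111.11111111.11110000.00000000
AND operation:
Net:  01000000.00001110.01000000.00000000
Network: 64.14.64.0/20


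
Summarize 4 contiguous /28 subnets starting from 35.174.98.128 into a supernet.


Original prefix: /28
Number of subnets: 4 = 2^2
New prefix = 28 - 2 = 26
Supernet: 35.174.98.128/26


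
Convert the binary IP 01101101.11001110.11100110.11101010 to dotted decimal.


01101101 = 109
11001110 = 206
11100110 = 230
11101010 = 234
IP: 109.206.230.234


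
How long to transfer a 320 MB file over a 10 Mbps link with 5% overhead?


Effective throughput = 10 * (1 - 5/100) = 9.5 Mbps
File size in Mb = 320 * 8 = 2560 Mb
Time = 2560 / 9.5
Time = 269.4737 seconds


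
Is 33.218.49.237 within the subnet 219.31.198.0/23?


Subnet network: 219.31.198.0
Test IP AND mask: 33.218.48.0
No, 33.218.49.237 is not in 219.31.198.0/23


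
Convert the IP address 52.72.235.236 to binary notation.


52 = 00110100
72 = 01001000
235 = 11101011
236 = 11101100
Binary: 00110100.01001000.11101011.11101100


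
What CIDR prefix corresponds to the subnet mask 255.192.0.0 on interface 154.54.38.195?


Binary: 11111111.11000000.00000000.00000000
Count leading 1s
Prefix: /10


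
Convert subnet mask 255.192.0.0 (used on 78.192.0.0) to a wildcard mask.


Subnet mask: 255.192.0.0
Wildcard = 255.255.255.255 - subnet mask
255 - 255 = 0
255 - 192 = 63
255 - 0 = 255
255 - 0 = 255
Wildcard: 0.63.255.255


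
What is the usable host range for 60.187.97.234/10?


Network: 60.128.0.0
Broadcast: 60.191.255.255
First usable = network + 1
Last usable = broadcast - 1
Range: 60.128.0.1 to 60.191.255.254


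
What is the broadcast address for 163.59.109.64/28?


Network: 163.59.109.64/28
Host bits = 4
Set all host bits to 1:
Broadcast: 163.59.109.79


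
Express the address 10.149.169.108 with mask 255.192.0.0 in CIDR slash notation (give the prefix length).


Binary: 11111111.11000000.00000000.00000000
Count leading 1s
Prefix: /10


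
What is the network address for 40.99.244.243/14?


IP:   00101000.01100011.11110100.11110011
Mask: 11111111.11111100.00000000.00000000
AND operation:
Net:  00101000.01100000.00000000.00000000
Network: 40.96.0.0/14


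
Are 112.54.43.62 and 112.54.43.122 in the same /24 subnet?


Mask: 255.255.255.0
112.54.43.62 AND mask = 112.54.43.0
112.54.43.122 AND mask = 112.54.43.0
Yes, same subnet (112.54.43.0)


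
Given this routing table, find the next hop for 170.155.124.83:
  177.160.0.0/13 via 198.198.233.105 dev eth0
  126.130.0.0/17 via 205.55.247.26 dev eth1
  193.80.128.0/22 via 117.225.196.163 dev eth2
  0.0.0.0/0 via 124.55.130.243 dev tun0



Longest prefix match for 170.155.124.83:
  /13 177.160.0.0: no
  /17 126.130.0.0: no
  /22 193.80.128.0: no
  /0 0.0.0.0: MATCH
Selected: next-hop 124.55.130.243 via tun0 (matched /0)


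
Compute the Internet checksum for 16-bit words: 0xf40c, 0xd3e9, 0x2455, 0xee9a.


Sum all words (with carry folding):
+ 0xf40c = 0xf40c
+ 0xd3e9 = 0xc7f6
+ 0x2455 = 0xec4b
+ 0xee9a = 0xdae6
One's complement: ~0xdae6
Checksum = 0x2519


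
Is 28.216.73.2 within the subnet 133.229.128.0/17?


Subnet network: 133.229.128.0
Test IP AND mask: 28.216.0.0
No, 28.216.73.2 is not in 133.229.128.0/17


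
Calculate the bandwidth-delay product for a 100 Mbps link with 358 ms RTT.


BDP = bandwidth * RTT
= 100 Mbps * 358 ms
= 100 * 1e6 * 358 / 1000 bits
= 35800000 bits
= 4475000 bytes
= 4370.1172 KB
BDP = 35800000 bits (4475000 bytes)


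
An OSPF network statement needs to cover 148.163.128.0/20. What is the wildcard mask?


Subnet mask: 255.255.240.0
Wildcard = 255.255.255.255 - subnet mask
255 - 255 = 0
255 - 255 = 0
255 - 240 = 15
255 - 0 = 255
Wildcard: 0.0.15.255


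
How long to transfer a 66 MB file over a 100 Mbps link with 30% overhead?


Effective throughput = 100 * (1 - 30/100) = 70 Mbps
File size in Mb = 66 * 8 = 528 Mb
Time = 528 / 70
Time = 7.5429 seconds


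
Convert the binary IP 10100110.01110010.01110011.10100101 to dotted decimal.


10100110 = 166
01110010 = 114
01110011 = 115
10100101 = 165
IP: 166.114.115.165


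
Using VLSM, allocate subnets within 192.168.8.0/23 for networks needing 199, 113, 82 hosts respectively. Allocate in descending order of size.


199 hosts -> /24 (254 usable): 192.168.8.0/24
113 hosts -> /25 (126 usable): 192.168.9.0/25
82 hosts -> /25 (126 usable): 192.168.9.128/25
Allocation: 192.168.8.0/24 (199 hosts, 254 usable); 192.168.9.0/25 (113 hosts, 126 usable); 192.168.9.128/25 (82 hosts, 126 usable)


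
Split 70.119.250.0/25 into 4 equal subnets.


New prefix = 25 + 2 = 27
Each subnet has 32 addresses
  70.119.250.0/27
  70.119.250.32/27
  70.119.250.64/27
  70.119.250.96/27
Subnets: 70.119.250.0/27, 70.119.250.32/27, 70.119.250.64/27, 70.119.250.96/27


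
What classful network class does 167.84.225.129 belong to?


First octet: 167
Binary: 10100111
10xxxxxx -> Class B (128-191)
Class B, default mask 255.255.0.0 (/16)


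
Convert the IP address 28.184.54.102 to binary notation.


28 = 00011100
184 = 10111000
54 = 00110110
102 = 01100110
Binary: 00011100.10111000.00110110.01100110


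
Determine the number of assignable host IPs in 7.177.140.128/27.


Host bits = 32 - 27 = 5
Total addresses = 2^5 = 32
Usable = total - 2 (network and broadcast)
Usable hosts: 30


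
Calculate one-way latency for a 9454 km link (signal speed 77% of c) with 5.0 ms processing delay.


Speed = 0.77 * 3e5 km/s = 231000 km/s
Propagation delay = 9454 / 231000 = 0.0409 s = 40.9264 ms
Processing delay = 5.0 ms
Total one-way latency = 45.9264 ms


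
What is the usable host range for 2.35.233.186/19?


Network: 2.35.224.0
Broadcast: 2.35.255.255
First usable = network + 1
Last usable = broadcast - 1
Range: 2.35.224.1 to 2.35.255.254


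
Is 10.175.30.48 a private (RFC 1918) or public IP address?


RFC 1918 private ranges:
  10.0.0.0/8 (10.0.0.0 - 10.255.255.255)
  172.16.0.0/12 (172.16.0.0 - 172.31.255.255)
  192.168.0.0/16 (192.168.0.0 - 192.168.255.255)
Private (in 10.0.0.0/8)


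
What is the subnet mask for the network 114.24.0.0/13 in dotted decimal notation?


/13 means 13 network bits, 19 host bits
Binary: 11111111111110000000000000000000
Mask: 255.248.0.0


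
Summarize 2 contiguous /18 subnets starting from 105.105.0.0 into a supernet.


Original prefix: /18
Number of subnets: 2 = 2^1
New prefix = 18 - 1 = 17
Supernet: 105.105.0.0/17


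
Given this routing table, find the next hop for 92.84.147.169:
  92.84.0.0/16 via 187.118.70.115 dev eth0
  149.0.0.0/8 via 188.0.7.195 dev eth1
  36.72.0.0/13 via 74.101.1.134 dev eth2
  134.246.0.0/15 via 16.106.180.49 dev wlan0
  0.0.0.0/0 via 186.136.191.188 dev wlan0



Longest prefix match for 92.84.147.169:
  /16 92.84.0.0: MATCH
  /8 149.0.0.0: no
  /13 36.72.0.0: no
  /15 134.246.0.0: no
  /0 0.0.0.0: MATCH
Selected: next-hop 187.118.70.115 via eth0 (matched /16)


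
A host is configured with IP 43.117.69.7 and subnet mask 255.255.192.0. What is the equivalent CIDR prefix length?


Binary: 11111111.11111111.11000000.00000000
Count leading 1s
Prefix: /18


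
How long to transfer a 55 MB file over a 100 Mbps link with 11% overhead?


Effective throughput = 100 * (1 - 11/100) = 89 Mbps
File size in Mb = 55 * 8 = 440 Mb
Time = 440 / 89
Time = 4.9438 seconds


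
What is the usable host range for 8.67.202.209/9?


Network: 8.0.0.0
Broadcast: 8.127.255.255
First usable = network + 1
Last usable = broadcast - 1
Range: 8.0.0.1 to 8.127.255.254


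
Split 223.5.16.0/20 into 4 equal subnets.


New prefix = 20 + 2 = 22
Each subnet has 1024 addresses
  223.5.16.0/22
  223.5.20.0/22
  223.5.24.0/22
  223.5.28.0/22
Subnets: 223.5.16.0/22, 223.5.20.0/22, 223.5.24.0/22, 223.5.28.0/22


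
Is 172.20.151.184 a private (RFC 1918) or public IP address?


RFC 1918 private ranges:
  10.0.0.0/8 (10.0.0.0 - 10.255.255.255)
  172.16.0.0/12 (172.16.0.0 - 172.31.255.255)
  192.168.0.0/16 (192.168.0.0 - 192.168.255.255)
Private (in 172.16.0.0/12)


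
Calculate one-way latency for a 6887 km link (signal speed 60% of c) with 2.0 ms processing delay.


Speed = 0.6 * 3e5 km/s = 180000 km/s
Propagation delay = 6887 / 180000 = 0.0383 s = 38.2611 ms
Processing delay = 2.0 ms
Total one-way latency = 40.2611 ms


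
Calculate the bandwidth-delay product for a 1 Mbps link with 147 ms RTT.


BDP = bandwidth * RTT
= 1 Mbps * 147 ms
= 1 * 1e6 * 147 / 1000 bits
= 147000 bits
= 18375 bytes
= 17.9443 KB
BDP = 147000 bits (18375 bytes)


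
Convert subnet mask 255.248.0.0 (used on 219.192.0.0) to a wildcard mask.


Subnet mask: 255.248.0.0
Wildcard = 255.255.255.255 - subnet mask
255 - 255 = 0
255 - 248 = 7
255 - 0 = 255
255 - 0 = 255
Wildcard: 0.7.255.255


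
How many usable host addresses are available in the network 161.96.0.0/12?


Host bits = 32 - 12 = 20
Total addresses = 2^20 = 1048576
Usable = total - 2 (network and broadcast)
Usable hosts: 1048574


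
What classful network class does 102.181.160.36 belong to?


First octet: 102
Binary: 01100110
0xxxxxxx -> Class A (1-126)
Class A, default mask 255.0.0.0 (/8)


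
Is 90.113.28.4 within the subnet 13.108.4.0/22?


Subnet network: 13.108.4.0
Test IP AND mask: 90.113.28.0
No, 90.113.28.4 is not in 13.108.4.0/22


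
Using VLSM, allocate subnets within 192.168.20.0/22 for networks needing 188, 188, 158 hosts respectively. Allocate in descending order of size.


188 hosts -> /24 (254 usable): 192.168.20.0/24
188 hosts -> /24 (254 usable): 192.168.21.0/24
158 hosts -> /24 (254 usable): 192.168.22.0/24
Allocation: 192.168.20.0/24 (188 hosts, 254 usable); 192.168.21.0/24 (188 hosts, 254 usable); 192.168.22.0/24 (158 hosts, 254 usable)


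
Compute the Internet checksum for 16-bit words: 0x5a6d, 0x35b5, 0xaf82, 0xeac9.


Sum all words (with carry folding):
+ 0x5a6d = 0x5a6d
+ 0x35b5 = 0x9022
+ 0xaf82 = 0x3fa5
+ 0xeac9 = 0x2a6f
One's complement: ~0x2a6f
Checksum = 0xd590


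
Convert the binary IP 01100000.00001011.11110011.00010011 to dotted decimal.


01100000 = 96
00001011 = 11
11110011 = 243
00010011 = 19
IP: 96.11.243.19


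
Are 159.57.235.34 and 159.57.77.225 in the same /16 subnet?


Mask: 255.255.0.0
159.57.235.34 AND mask = 159.57.0.0
159.57.77.225 AND mask = 159.57.0.0
Yes, same subnet (159.57.0.0)


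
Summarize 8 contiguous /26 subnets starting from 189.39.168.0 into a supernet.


Original prefix: /26
Number of subnets: 8 = 2^3
New prefix = 26 - 3 = 23
Supernet: 189.39.168.0/23


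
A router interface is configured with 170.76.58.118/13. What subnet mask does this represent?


/13 means 13 network bits, 19 host bits
Binary: 11111111111110000000000000000000
Mask: 255.248.0.0


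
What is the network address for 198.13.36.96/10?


IP:   11000110.00001101.00100100.01100000
Mask: 11111111.11000000.00000000.00000000
AND operation:
Net:  11000110.00000000.00000000.00000000
Network: 198.0.0.0/10


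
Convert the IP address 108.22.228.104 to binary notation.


108 = 01101100
22 = 00010110
228 = 11100100
104 = 01101000
Binary: 01101100.00010110.11100100.01101000


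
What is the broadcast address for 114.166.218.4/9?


Network: 114.128.0.0/9
Host bits = 23
Set all host bits to 1:
Broadcast: 114.255.255.255


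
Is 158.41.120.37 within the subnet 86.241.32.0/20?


Subnet network: 86.241.32.0
Test IP AND mask: 158.41.112.0
No, 158.41.120.37 is not in 86.241.32.0/20


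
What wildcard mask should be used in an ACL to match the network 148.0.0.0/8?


Subnet mask: 255.0.0.0
Wildcard = 255.255.255.255 - subnet mask
255 - 255 = 0
255 - 0 = 255
255 - 0 = 255
255 - 0 = 255
Wildcard: 0.255.255.255


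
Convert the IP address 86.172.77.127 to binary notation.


86 = 01010110
172 = 10101100
77 = 01001101
127 = 01111111
Binary: 01010110.10101100.01001101.01111111


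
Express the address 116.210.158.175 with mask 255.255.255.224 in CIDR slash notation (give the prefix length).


Binary: 11111111.11111111.11111111.11100000
Count leading 1s
Prefix: /27


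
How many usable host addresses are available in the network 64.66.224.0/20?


Host bits = 32 - 20 = 12
Total addresses = 2^12 = 4096
Usable = total - 2 (network and broadcast)
Usable hosts: 4094


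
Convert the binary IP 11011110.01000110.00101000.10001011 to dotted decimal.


11011110 = 222
01000110 = 70
00101000 = 40
10001011 = 139
IP: 222.70.40.139


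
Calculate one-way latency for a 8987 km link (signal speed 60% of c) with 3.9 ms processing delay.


Speed = 0.6 * 3e5 km/s = 180000 km/s
Propagation delay = 8987 / 180000 = 0.0499 s = 49.9278 ms
Processing delay = 3.9 ms
Total one-way latency = 53.8278 ms


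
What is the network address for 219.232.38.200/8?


IP:   11011011.11101000.00100110.11001000
Mask: 11111111.00000000.00000000.00000000
AND operation:
Net:  11011011.00000000.00000000.00000000
Network: 219.0.0.0/8


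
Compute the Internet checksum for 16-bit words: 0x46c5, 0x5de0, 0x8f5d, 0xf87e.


Sum all words (with carry folding):
+ 0x46c5 = 0x46c5
+ 0x5de0 = 0xa4a5
+ 0x8f5d = 0x3403
+ 0xf87e = 0x2c82
One's complement: ~0x2c82
Checksum = 0xd37d


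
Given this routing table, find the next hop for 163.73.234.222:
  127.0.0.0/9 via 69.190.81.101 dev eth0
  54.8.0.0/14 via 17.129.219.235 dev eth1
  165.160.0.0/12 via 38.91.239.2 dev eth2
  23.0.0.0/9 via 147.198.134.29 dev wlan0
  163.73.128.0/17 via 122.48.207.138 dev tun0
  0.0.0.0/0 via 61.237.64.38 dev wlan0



Longest prefix match for 163.73.234.222:
  /9 127.0.0.0: no
  /14 54.8.0.0: no
  /12 165.160.0.0: no
  /9 23.0.0.0: no
  /17 163.73.128.0: MATCH
  /0 0.0.0.0: MATCH
Selected: next-hop 122.48.207.138 via tun0 (matched /17)


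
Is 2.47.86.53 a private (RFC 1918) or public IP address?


RFC 1918 private ranges:
  10.0.0.0/8 (10.0.0.0 - 10.255.255.255)
  172.16.0.0/12 (172.16.0.0 - 172.31.255.255)
  192.168.0.0/16 (192.168.0.0 - 192.168.255.255)
Public (not in any RFC 1918 range)


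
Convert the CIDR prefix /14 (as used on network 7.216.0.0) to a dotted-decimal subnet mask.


/14 means 14 network bits, 18 host bits
Binary: 11111111111111000000000000000000
Mask: 255.252.0.0


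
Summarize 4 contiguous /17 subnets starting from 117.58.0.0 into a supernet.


Original prefix: /17
Number of subnets: 4 = 2^2
New prefix = 17 - 2 = 15
Supernet: 117.58.0.0/15


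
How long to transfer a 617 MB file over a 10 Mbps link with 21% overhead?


Effective throughput = 10 * (1 - 21/100) = 7.9 Mbps
File size in Mb = 617 * 8 = 4936 Mb
Time = 4936 / 7.9
Time = 624.8101 seconds


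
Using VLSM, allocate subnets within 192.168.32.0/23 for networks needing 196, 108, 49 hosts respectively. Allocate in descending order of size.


196 hosts -> /24 (254 usable): 192.168.32.0/24
108 hosts -> /25 (126 usable): 192.168.33.0/25
49 hosts -> /26 (62 usable): 192.168.33.128/26
Allocation: 192.168.32.0/24 (196 hosts, 254 usable); 192.168.33.0/25 (108 hosts, 126 usable); 192.168.33.128/26 (49 hosts, 62 usable)


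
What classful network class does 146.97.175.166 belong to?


First octet: 146
Binary: 10010010
10xxxxxx -> Class B (128-191)
Class B, default mask 255.255.0.0 (/16)


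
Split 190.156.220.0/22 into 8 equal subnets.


New prefix = 22 + 3 = 25
Each subnet has 128 addresses
  190.156.220.0/25
  190.156.220.128/25
  190.156.221.0/25
  190.156.221.128/25
  190.156.222.0/25
  190.156.222.128/25
  190.156.223.0/25
  190.156.223.128/25
Subnets: 190.156.220.0/25, 190.156.220.128/25, 190.156.221.0/25, 190.156.221.128/25, 190.156.222.0/25, 190.156.222.128/25, 190.156.223.0/25, 190.156.223.128/25


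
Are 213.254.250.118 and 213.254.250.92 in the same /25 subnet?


Mask: 255.255.255.128
213.254.250.118 AND mask = 213.254.250.0
213.254.250.92 AND mask = 213.254.250.0
Yes, same subnet (213.254.250.0)


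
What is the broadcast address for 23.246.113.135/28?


Network: 23.246.113.128/28
Host bits = 4
Set all host bits to 1:
Broadcast: 23.246.113.143


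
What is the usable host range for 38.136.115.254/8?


Network: 38.0.0.0
Broadcast: 38.255.255.255
First usable = network + 1
Last usable = broadcast - 1
Range: 38.0.0.1 to 38.255.255.254


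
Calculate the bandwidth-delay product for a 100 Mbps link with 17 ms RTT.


BDP = bandwidth * RTT
= 100 Mbps * 17 ms
= 100 * 1e6 * 17 / 1000 bits
= 1700000 bits
= 212500 bytes
= 207.5195 KB
BDP = 1700000 bits (212500 bytes)
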